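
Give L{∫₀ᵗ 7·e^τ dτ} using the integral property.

L{∫₀ᵗ f(τ)dτ} = F(s)/s with F(s) = 7/(s-1), so L{∫₀ᵗ 7·e^τ dτ} = 7/(s(s-1))

Final answer: 7/(s(s-1))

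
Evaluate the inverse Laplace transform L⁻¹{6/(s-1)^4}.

L⁻¹{n!/(s-a)^(n+1)} = t^n·e^(at) with n=3, a=1. So L⁻¹{6/(s-1)^4} = t^3·e^t

Final answer: t^3·e^t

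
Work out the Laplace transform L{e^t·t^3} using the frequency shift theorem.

L{e^(at)·t^n} = n!/(s-a)^(n+1), so L{e^t·t^3} = 6/(s-1)^4

Final answer: 6/(s-1)^4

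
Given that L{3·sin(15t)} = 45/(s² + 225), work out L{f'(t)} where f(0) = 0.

L{f'(t)} = s·F(s) - f(0) = s·45/(s² + 225) - 0 = 45s/(s² + 225)

Final answer: 45s/(s² + 225)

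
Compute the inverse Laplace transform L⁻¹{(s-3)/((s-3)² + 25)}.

Using frequency shift, L⁻¹{(s-3)/((s-3)² + 25)} = e^(3t)·cos(5t)

Final answer: e^(3t)·cos(5t)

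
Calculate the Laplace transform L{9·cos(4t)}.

L{cos(ωt)} = s/(s² + ω²), so L{cos(4t)} = s/(s² + 16). Then L{9·cos(4t)} = 9·s/(s² + 16) = 9s/(s² + 16)

Final answer: 9s/(s² + 16)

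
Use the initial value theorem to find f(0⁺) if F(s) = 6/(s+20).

f(0⁺) = lim_{s→∞} s·6/(s+20) = lim_{s→∞} 6s/(s+20) = 6

Final answer: 6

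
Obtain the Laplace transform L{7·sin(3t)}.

L{sin(ωt)} = ω/(s² + ω²), so L{sin(3t)} = 3/(s² + 9). Then L{7·sin(3t)} = 7·3/(s² + 9) = 21/(s² + 9)

Final answer: 21/(s² + 9)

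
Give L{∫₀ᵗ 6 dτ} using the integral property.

L{∫₀ᵗ f(τ)dτ} = F(s)/s with f(t) = 6. F(s) = 6/s, so L{∫₀ᵗ 6 dτ} = (6/s)/s = 6/s². (Check: ∫₀ᵗ 6 dτ = 6t.)

Final answer: 6/s²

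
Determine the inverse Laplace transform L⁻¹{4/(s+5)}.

L⁻¹{1/(s-a)} = e^(at), so L⁻¹{1/(s+5)} = e^(-5t), and L⁻¹{4/(s+5)} = 4·e^(-5t)

Final answer: 4·e^(-5t)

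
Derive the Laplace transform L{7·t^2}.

L{t^n} = n!/s^(n+1), so L{t^2} = 2/s^3. Then L{7·t^2} = 7·2/s^3 = 14/s^3

Final answer: 14/s^3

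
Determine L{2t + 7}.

L{2t + 7} = 2·L{t} + 7·L{1} = 2/s² + 7/s

Final answer: 2/s² + 7/s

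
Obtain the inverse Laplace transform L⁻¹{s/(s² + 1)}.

L⁻¹{s/(s² + 1)} = cos(t)

Final answer: cos(t)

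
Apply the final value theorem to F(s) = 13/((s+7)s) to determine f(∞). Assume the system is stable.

f(∞) = lim_{s→0} sF(s) = lim_{s→0} 13/(s+7) = 13/7

Final answer: 13/7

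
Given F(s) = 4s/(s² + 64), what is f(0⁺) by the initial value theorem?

f(0⁺) = lim_{s→∞} s·4s/(s² + 64) = lim_{s→∞} 4s²/(s² + 64) = 4

Final answer: 4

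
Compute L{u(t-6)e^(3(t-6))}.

u(t-a)f(t-a) with f(t)=e^(3t). L{e^(3t)} = 1/(s-3). By time shift: e^(-6s)/(s-3)

Final answer: e^(-6s)/(s-3)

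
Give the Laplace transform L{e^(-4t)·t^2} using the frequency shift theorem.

L{e^(at)·t^n} = n!/(s-a)^(n+1), so L{e^(-4t)·t^2} = 2/(s+4)^3

Final answer: 2/(s+4)^3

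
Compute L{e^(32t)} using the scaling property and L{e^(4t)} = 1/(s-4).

Using L{f(at)} = (1/a)F(s/a) with a=8 and f(t) = e^(4t): L{e^(32t)} = (1/8) · 1/((s/8)-4) = (1/8) · 8/(s-32) = 1/(s-32)

Final answer: 1/(s-32)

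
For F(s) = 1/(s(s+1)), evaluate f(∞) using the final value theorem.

f(∞) = lim_{s→0} s·1/(s(s+1)) = lim_{s→0} 1/(s+1) = 1/1 = 1

Final answer: 1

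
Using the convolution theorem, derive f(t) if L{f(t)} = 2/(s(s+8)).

2/(s(s+8)) = (2/s)·(1/(s+8)) = L{2}·L{e^(-8t)}. By convolution, f(t) = 2*e^(-8t) = ∫₀ᵗ 2·e^(-8τ) dτ = 2·(1 - e^(-8t))/8

Final answer: 2·(1 - e^(-8t))/8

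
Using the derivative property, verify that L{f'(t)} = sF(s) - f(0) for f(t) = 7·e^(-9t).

f'(t) = -63e^(-9t). Direct: L{f'(t)} = -63/(s+9). Property: s·7/(s+9) - 7 = (7s - 7(s+9))/(s+9) = -63/(s+9). ✓

Final answer: -63/(s+9)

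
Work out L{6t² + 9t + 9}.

L{6t² + 9t + 9} = 6·2/s³ + 9/s² + 9/s = 12/s³ + 9/s² + 9/s

Final answer: 12/s³ + 9/s² + 9/s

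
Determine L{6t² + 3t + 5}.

L{6t² + 3t + 5} = 6·2/s³ + 3/s² + 5/s = 12/s³ + 3/s² + 5/s

Final answer: 12/s³ + 3/s² + 5/s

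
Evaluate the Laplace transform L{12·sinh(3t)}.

L{sinh(ωt)} = ω/(s² - ω²), so L{sinh(3t)} = 3/(s² - 9). Then L{12·sinh(3t)} = 12·3/(s² - 9) = 36/(s² - 9)

Final answer: 36/(s² - 9)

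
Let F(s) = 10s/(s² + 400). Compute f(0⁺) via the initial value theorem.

f(0⁺) = lim_{s→∞} s·10s/(s² + 400) = lim_{s→∞} 10s²/(s² + 400) = 10

Final answer: 10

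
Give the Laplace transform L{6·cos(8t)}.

L{cos(ωt)} = s/(s² + ω²), so L{cos(8t)} = s/(s² + 64). Then L{6·cos(8t)} = 6·s/(s² + 64) = 6s/(s² + 64)

Final answer: 6s/(s² + 64)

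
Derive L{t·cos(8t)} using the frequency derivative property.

L{cos(8t)} = s/(s² + 64). Derivative: d/ds[s/(s² + 64)] = [(s² + 64) - s·2s]/(s² + 64)² = (64 - s²)/(s² + 64)². So L{t·cos(8t)} = -F'(s) = (s² - 64)/(s² + 64)²

Final answer: (s² - 64)/(s² + 64)²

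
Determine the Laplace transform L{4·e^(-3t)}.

L{e^(at)} = 1/(s-a), so L{e^(-3t)} = 1/(s+3). Then L{4·e^(-3t)} = 4/(s+3)

Final answer: 4/(s+3)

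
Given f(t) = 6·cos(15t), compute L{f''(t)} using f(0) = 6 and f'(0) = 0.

F(s) = 6s/(s² + 225). L{f''(t)} = s²F(s) - sf(0) - f'(0) = 6s³/(s² + 225) - 6s = (6s³ - 6s(s² + 225))/(s² + 225) = -1350s/(s² + 225)

Final answer: -1350s/(s² + 225)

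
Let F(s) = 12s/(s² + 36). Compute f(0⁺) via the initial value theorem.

f(0⁺) = lim_{s→∞} s·12s/(s² + 36) = lim_{s→∞} 12s²/(s² + 36) = 12

Final answer: 12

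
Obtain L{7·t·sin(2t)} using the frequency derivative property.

L{sin(2t)} = 2/(s² + 4). By L{t·f(t)} = -F'(s): -d/ds[2/(s² + 4)] = -(2)·(-2s)/(s² + 4)² = 4s/(s² + 4)². Then L{7·t·sin(2t)} = 7·4s/(s² + 4)² = 28s/(s² + 4)²

Final answer: 28s/(s² + 4)²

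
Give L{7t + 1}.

L{7t + 1} = 7·L{t} + L{1} = 7/s² + 1/s

Final answer: 7/s² + 1/s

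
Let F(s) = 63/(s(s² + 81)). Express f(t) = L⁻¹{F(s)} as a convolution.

63/(s(s² + 81)) = (1/s)·(63/(s² + 81)) = L{1}·L{7·sin(9t)}. So f(t) = 1*(7·sin(9t)) = ∫₀ᵗ 7·sin(9τ) dτ

Final answer: ∫₀ᵗ 7·sin(9τ) dτ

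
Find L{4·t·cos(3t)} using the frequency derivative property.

L{cos(3t)} = s/(s² + 9). Derivative: d/ds[s/(s² + 9)] = [(s² + 9) - s·2s]/(s² + 9)² = (9 - s²)/(s² + 9)². So L{t·cos(3t)} = -F'(s) = (s² - 9)/(s² + 9)². Then L{4·t·cos(3t)} = 4·(s² - 9)/(s² + 9)²

Final answer: 4·(s² - 9)/(s² + 9)²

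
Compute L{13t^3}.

L{t^n} = n!/s^(n+1). So L{13t^3} = 13·3!/s^4 = 78/s^4

Final answer: 78/s^4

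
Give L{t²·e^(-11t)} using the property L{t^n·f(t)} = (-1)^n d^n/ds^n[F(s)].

L{e^(-11t)} = 1/(s+11). d/ds[1/(s+11)] = -1/(s+11)². d²/ds²[1/(s+11)] = 2/(s+11)³. So L{t²·e^(-11t)} = (-1)² · 2/(s+11)³ = 2/(s+11)³

Final answer: 2/(s+11)³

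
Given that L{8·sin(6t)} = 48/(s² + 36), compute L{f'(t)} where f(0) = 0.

L{f'(t)} = s·F(s) - f(0) = s·48/(s² + 36) - 0 = 48s/(s² + 36)

Final answer: 48s/(s² + 36)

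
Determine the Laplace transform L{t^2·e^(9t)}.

L{t^n·e^(at)} = n!/(s-a)^(n+1), so L{t^2·e^(9t)} = 2/(s-9)^3

Final answer: 2/(s-9)^3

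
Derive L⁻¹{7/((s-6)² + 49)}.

Form: b/((s-a)² + b²) → e^(at)sin(bt). With a=6, b=7

Final answer: e^(6t)·sin(7t)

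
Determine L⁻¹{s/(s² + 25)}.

This is the form c·s/(s² + a²) with a = 5. L⁻¹ = cos(5t)

Final answer: cos(5t)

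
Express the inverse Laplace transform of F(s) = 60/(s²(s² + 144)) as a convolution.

60/(s²(s² + 144)) = (1/s²)·(60/(s² + 144)) = L{t}·L{5·sin(12t)}. So f(t) = t*(5·sin(12t)) = ∫₀ᵗ 5τ·sin(12(t-τ)) dτ

Final answer: ∫₀ᵗ 5τ·sin(12(t-τ)) dτ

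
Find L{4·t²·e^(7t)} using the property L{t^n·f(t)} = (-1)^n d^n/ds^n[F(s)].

L{e^(7t)} = 1/(s-7). d/ds[1/(s-7)] = -1/(s-7)². d²/ds²[1/(s-7)] = 2/(s-7)³. So L{t²·e^(7t)} = (-1)² · 2/(s-7)³ = 2/(s-7)³. Then L{4·t²·e^(7t)} = 4·2/(s-7)³ = 8/(s-7)³

Final answer: 8/(s-7)³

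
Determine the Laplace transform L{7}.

L{7} = 7 · L{1} = 7/s

Final answer: 7/s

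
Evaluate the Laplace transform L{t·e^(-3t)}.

L{t^n·e^(at)} = n!/(s-a)^(n+1), so L{t·e^(-3t)} = 1/(s+3)^2

Final answer: 1/(s+3)^2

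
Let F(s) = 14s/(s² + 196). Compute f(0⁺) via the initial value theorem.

f(0⁺) = lim_{s→∞} s·14s/(s² + 196) = lim_{s→∞} 14s²/(s² + 196) = 14

Final answer: 14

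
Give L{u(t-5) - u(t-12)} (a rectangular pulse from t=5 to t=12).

L{u(t-a)} = e^(-as)/s. L{u(t-5) - u(t-12)} = (e^(-5s) - e^(-12s))/s

Final answer: (e^(-5s) - e^(-12s))/s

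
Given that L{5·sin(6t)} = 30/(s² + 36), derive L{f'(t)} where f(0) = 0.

L{f'(t)} = s·F(s) - f(0) = s·30/(s² + 36) - 0 = 30s/(s² + 36)

Final answer: 30s/(s² + 36)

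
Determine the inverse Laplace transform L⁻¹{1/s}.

L⁻¹{c/s} = c, so L⁻¹{1/s} = 1

Final answer: 1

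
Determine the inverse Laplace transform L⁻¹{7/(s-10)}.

L⁻¹{1/(s-a)} = e^(at), so L⁻¹{1/(s-10)} = e^(10t), and L⁻¹{7/(s-10)} = 7·e^(10t)

Final answer: 7·e^(10t)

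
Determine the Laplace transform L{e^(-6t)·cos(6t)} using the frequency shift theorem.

Frequency shift: L{e^(at)f(t)} = F(s-a). L{e^(-6t)·cos(6t)} = (s+6)/((s+6)² + 36)

Final answer: (s+6)/((s+6)² + 36)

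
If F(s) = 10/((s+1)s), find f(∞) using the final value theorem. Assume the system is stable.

f(∞) = lim_{s→0} sF(s) = lim_{s→0} 10/(s+1) = 10

Final answer: 10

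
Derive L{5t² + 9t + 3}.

L{5t² + 9t + 3} = 5·2/s³ + 9/s² + 3/s = 10/s³ + 9/s² + 3/s

Final answer: 10/s³ + 9/s² + 3/s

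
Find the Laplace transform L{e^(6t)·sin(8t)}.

L{e^(at)·sin(ωt)} = ω/((s-a)² + ω²), so L{e^(6t)·sin(8t)} = 8/((s-6)² + 64)

Final answer: 8/((s-6)² + 64)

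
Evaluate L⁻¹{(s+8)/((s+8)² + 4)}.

Using frequency shift: L⁻¹{(s-a)/((s-a)² + b²)} = e^(at)cos(bt). Here a=-8, b=2

Final answer: e^(-8t)·cos(2t)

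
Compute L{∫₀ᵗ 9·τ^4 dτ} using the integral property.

L{∫₀ᵗ f(τ)dτ} = F(s)/s with f(t) = 9t^4. F(s) = 216/s^5, so L{∫₀ᵗ 9·τ^4 dτ} = (216/s^5)/s = 216/s^6. (Check: ∫₀ᵗ 9·τ^4 dτ = 9t^5/5.)

Final answer: 216/s^6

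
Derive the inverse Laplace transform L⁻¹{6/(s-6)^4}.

L⁻¹{n!/(s-a)^(n+1)} = t^n·e^(at), so L⁻¹{6/(s-6)^4} = t^3·e^(6t)

Final answer: t^3·e^(6t)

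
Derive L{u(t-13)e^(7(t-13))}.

u(t-a)f(t-a) with f(t)=e^(7t). L{e^(7t)} = 1/(s-7). By time shift: e^(-13s)/(s-7)

Final answer: e^(-13s)/(s-7)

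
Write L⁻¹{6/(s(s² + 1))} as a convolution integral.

6/(s(s² + 1)) = (1/s)·(6/(s² + 1)) = L{1}·L{6·sin(t)}. So f(t) = 1*(6·sin(t)) = ∫₀ᵗ 6·sin(τ) dτ

Final answer: ∫₀ᵗ 6·sin(τ) dτ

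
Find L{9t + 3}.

L{9t + 3} = 9·L{t} + 3·L{1} = 9/s² + 3/s

Final answer: 9/s² + 3/s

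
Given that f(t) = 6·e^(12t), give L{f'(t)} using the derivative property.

f(0) = 6, F(s) = 6/(s-12). L{f'(t)} = s·F(s) - f(0) = 6s/(s-12) - 6 = (6s - 6(s-12))/(s-12) = 72/(s-12)

Final answer: 72/(s-12)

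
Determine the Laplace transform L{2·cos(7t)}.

L{cos(ωt)} = s/(s² + ω²), so L{cos(7t)} = s/(s² + 49). Then L{2·cos(7t)} = 2·s/(s² + 49) = 2s/(s² + 49)

Final answer: 2s/(s² + 49)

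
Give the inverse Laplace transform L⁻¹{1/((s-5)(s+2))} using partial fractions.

Decompose: A/(s-5) + B/(s+2). A = 1/7, B = -1/7. f(t) = (e^(5t) - e^(-2t))/7

Final answer: (e^(5t) - e^(-2t))/7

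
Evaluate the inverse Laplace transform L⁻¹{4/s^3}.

L⁻¹{n!/s^(n+1)} = t^n with n=2. So L⁻¹{2/s^3} = t^2, and L⁻¹{4/s^3} = (4/2)·t^2 = 2·t^2

Final answer: 2·t^2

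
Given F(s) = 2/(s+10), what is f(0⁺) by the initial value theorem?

f(0⁺) = lim_{s→∞} s·2/(s+10) = lim_{s→∞} 2s/(s+10) = 2

Final answer: 2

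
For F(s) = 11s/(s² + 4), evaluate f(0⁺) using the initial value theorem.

f(0⁺) = lim_{s→∞} s·11s/(s² + 4) = lim_{s→∞} 11s²/(s² + 4) = 11

Final answer: 11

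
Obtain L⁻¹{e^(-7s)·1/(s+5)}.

L⁻¹{1/(s+5)} = e^(-5t). By the time shift theorem, L⁻¹{e^(-as)F(s)} = u(t-a)f(t-a) with a=7, so L⁻¹{e^(-7s)·1/(s+5)} = u(t-7)·e^(-5(t-7))

Final answer: u(t-7)·e^(-5(t-7))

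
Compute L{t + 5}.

L{t + 5} = L{t} + 5·L{1} = 1/s² + 5/s

Final answer: 1/s² + 5/s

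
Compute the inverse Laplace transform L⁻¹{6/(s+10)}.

L⁻¹{1/(s-a)} = e^(at), so L⁻¹{1/(s+10)} = e^(-10t), and L⁻¹{6/(s+10)} = 6·e^(-10t)

Final answer: 6·e^(-10t)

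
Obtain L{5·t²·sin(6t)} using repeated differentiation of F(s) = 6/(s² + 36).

F(s) = 6/(s² + 36). F'(s) = -12s/(s² + 36)². F''(s) = -12(36 - 3s²)/(s² + 36)³ = (36s² - 432)/(s² + 36)³. So L{t²·sin(6t)} = (-1)² F''(s) = (36s² - 432)/(s² + 36)³. Then L{5·t²·sin(6t)} = 5·(36s² - 432)/(s² + 36)³ = (180s² - 2160)/(s² + 36)³

Final answer: (180s² - 2160)/(s² + 36)³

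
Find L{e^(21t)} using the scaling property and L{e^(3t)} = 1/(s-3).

Using L{f(at)} = (1/a)F(s/a) with a=7 and f(t) = e^(3t): L{e^(21t)} = (1/7) · 1/((s/7)-3) = (1/7) · 7/(s-21) = 1/(s-21)

Final answer: 1/(s-21)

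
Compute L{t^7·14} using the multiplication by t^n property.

L{14} = 14/s. d^1/ds^1[1/s] = -1/s². d^2/ds^2[1/s] = 2/s^3. d^3/ds^3[1/s] = -6/s^4. d^4/ds^4[1/s] = 24/s^5. d^5/ds^5[1/s] = -120/s^6. d^6/ds^6[1/s] = 720/s^7. d^7/ds^7[1/s] = -5040/s^8. So L{t^7} = (-1)^{7}·-5040/s^8 = 5040/s^8. Then L{t^7·14} = 14·5040/s^8 = 70560/s^8

Final answer: 70560/s^8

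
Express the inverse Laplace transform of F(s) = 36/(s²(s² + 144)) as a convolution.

36/(s²(s² + 144)) = (1/s²)·(36/(s² + 144)) = L{t}·L{3·sin(12t)}. So f(t) = t*(3·sin(12t)) = ∫₀ᵗ 3τ·sin(12(t-τ)) dτ

Final answer: ∫₀ᵗ 3τ·sin(12(t-τ)) dτ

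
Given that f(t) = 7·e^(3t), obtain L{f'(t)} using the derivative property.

f(0) = 7, F(s) = 7/(s-3). L{f'(t)} = s·F(s) - f(0) = 7s/(s-3) - 7 = (7s - 7(s-3))/(s-3) = 21/(s-3)

Final answer: 21/(s-3)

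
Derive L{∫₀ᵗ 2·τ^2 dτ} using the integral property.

L{∫₀ᵗ f(τ)dτ} = F(s)/s with f(t) = 2t^2. F(s) = 4/s^3, so L{∫₀ᵗ 2·τ^2 dτ} = (4/s^3)/s = 4/s^4. (Check: ∫₀ᵗ 2·τ^2 dτ = 2t^3/3.)

Final answer: 4/s^4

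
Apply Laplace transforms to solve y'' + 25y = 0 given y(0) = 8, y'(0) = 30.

L{y''} + 25L{y} = 0. s²Y - 8s - 30 + 25Y = 0. Y(s² + 25) = 8s + 30. Y = (8s + 30)/(s² + 25). Inverting: y(t) = 8cos(5t) + 6sin(5t)

Final answer: y(t) = 8cos(5t) + 6sin(5t)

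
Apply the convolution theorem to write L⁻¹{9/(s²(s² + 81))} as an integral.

9/(s²(s² + 81)) = (1/s²)·(9/(s² + 81)) = L{t}·L{sin(9t)}. So f(t) = t*(sin(9t)) = ∫₀ᵗ τ·sin(9(t-τ)) dτ

Final answer: ∫₀ᵗ τ·sin(9(t-τ)) dτ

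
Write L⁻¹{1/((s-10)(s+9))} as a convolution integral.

1/((s-10)(s+9)) = (1/(s-10))·(1/(s+9)) = L{e^(10t)}·L{e^(-9t)}. So f(t) = e^(10t)*e^(-9t) = ∫₀ᵗ e^(10τ)·e^(-9(t-τ)) dτ

Final answer: ∫₀ᵗ e^(10τ)·e^(-9(t-τ)) dτ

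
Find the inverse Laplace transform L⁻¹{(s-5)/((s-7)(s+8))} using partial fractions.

Using partial fractions, f(t) = (2e^(7t) + 13e^(-8t))/15

Final answer: (2e^(7t) + 13e^(-8t))/15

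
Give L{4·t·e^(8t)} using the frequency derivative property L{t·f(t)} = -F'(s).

L{e^(8t)} = 1/(s-8). By frequency derivative: L{t·e^(8t)} = -d/ds[1/(s-8)] = -(-1)/(s-8)² = 1/(s-8)². Then L{4·t·e^(8t)} = 4·1/(s-8)² = 4/(s-8)²

Final answer: 4/(s-8)²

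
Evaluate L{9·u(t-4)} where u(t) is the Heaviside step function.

L{u(t-a)} = e^(-as)/s. Here a=4, so L{u(t-4)} = e^(-4s)/s, and L{9·u(t-4)} = 9·e^(-4s)/s

Final answer: 9·e^(-4s)/s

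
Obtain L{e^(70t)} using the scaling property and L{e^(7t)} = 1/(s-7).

Using L{f(at)} = (1/a)F(s/a) with a=10 and f(t) = e^(7t): L{e^(70t)} = (1/10) · 1/((s/10)-7) = (1/10) · 10/(s-70) = 1/(s-70)

Final answer: 1/(s-70)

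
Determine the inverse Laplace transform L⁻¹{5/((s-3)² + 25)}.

Using frequency shift, L⁻¹{5/((s-3)² + 25)} = e^(3t)·sin(5t)

Final answer: e^(3t)·sin(5t)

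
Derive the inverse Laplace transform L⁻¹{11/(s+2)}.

L⁻¹{1/(s-a)} = e^(at), so L⁻¹{1/(s+2)} = e^(-2t), and L⁻¹{11/(s+2)} = 11·e^(-2t)

Final answer: 11·e^(-2t)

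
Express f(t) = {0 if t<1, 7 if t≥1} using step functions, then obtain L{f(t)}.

f(t) = 7·u(t-1). L{u(t-1)} = e^(-s)/s, so L{f(t)} = 7·e^(-s)/s

Final answer: 7·e^(-s)/s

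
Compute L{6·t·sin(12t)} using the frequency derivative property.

L{sin(12t)} = 12/(s² + 144). By L{t·f(t)} = -F'(s): -d/ds[12/(s² + 144)] = -(12)·(-2s)/(s² + 144)² = 24s/(s² + 144)². Then L{6·t·sin(12t)} = 6·24s/(s² + 144)² = 144s/(s² + 144)²

Final answer: 144s/(s² + 144)²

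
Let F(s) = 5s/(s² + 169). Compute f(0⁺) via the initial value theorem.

f(0⁺) = lim_{s→∞} s·5s/(s² + 169) = lim_{s→∞} 5s²/(s² + 169) = 5

Final answer: 5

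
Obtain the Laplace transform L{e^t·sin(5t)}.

L{e^(at)·sin(ωt)} = ω/((s-a)² + ω²), so L{e^t·sin(5t)} = 5/((s-1)² + 25)

Final answer: 5/((s-1)² + 25)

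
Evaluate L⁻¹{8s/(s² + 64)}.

This is the form c·s/(s² + a²) with a = 8, c = 8. L⁻¹ = 8·cos(8t)

Final answer: 8·cos(8t)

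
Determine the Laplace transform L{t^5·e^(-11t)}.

L{t^n·e^(at)} = n!/(s-a)^(n+1), so L{t^5·e^(-11t)} = 120/(s+11)^6

Final answer: 120/(s+11)^6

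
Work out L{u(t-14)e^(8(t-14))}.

u(t-a)f(t-a) with f(t)=e^(8t). L{e^(8t)} = 1/(s-8). By time shift: e^(-14s)/(s-8)

Final answer: e^(-14s)/(s-8)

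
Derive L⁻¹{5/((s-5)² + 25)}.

Form: b/((s-a)² + b²) → e^(at)sin(bt). With a=5, b=5

Final answer: e^(5t)·sin(5t)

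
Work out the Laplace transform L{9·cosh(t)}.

L{cosh(ωt)} = s/(s² - ω²), so L{cosh(t)} = s/(s² - 1). Then L{9·cosh(t)} = 9·s/(s² - 1) = 9s/(s² - 1)

Final answer: 9s/(s² - 1)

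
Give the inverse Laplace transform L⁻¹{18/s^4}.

L⁻¹{n!/s^(n+1)} = t^n with n=3. So L⁻¹{6/s^4} = t^3, and L⁻¹{18/s^4} = (18/6)·t^3 = 3·t^3

Final answer: 3·t^3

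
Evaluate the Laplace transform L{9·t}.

L{t^n} = n!/s^(n+1), so L{t} = 1/s^2. Then L{9·t} = 9·1/s^2 = 9/s^2

Final answer: 9/s^2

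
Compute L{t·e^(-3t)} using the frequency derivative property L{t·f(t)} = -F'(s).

L{e^(-3t)} = 1/(s+3). By frequency derivative: L{t·e^(-3t)} = -d/ds[1/(s+3)] = -(-1)/(s+3)² = 1/(s+3)²

Final answer: 1/(s+3)²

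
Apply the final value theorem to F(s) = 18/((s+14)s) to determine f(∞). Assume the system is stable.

f(∞) = lim_{s→0} sF(s) = lim_{s→0} 18/(s+14) = 9/7

Final answer: 9/7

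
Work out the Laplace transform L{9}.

L{9} = 9 · L{1} = 9/s

Final answer: 9/s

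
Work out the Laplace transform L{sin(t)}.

L{sin(ωt)} = ω/(s² + ω²), so L{sin(t)} = 1/(s² + 1)

Final answer: 1/(s² + 1)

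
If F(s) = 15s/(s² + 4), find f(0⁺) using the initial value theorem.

f(0⁺) = lim_{s→∞} s·15s/(s² + 4) = lim_{s→∞} 15s²/(s² + 4) = 15

Final answer: 15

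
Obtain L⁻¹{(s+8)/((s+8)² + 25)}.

Using frequency shift: L⁻¹{(s-a)/((s-a)² + b²)} = e^(at)cos(bt). Here a=-8, b=5

Final answer: e^(-8t)·cos(5t)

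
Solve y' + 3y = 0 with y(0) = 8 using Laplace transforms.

L{y'} + 3L{y} = 0. sY - 8 + 3Y = 0. Y(s+3) = 8. Y = 8/(s+3)

Final answer: y(t) = 8e^(-3t)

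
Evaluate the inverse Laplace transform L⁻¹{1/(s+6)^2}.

L⁻¹{n!/(s-a)^(n+1)} = t^n·e^(at), so L⁻¹{1/(s+6)^2} = t·e^(-6t)

Final answer: t·e^(-6t)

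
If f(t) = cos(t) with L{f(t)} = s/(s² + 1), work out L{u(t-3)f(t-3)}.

Time shift theorem: L{u(t-a)f(t-a)} = e^(-as)F(s). Here a=3, F(s) = s/(s² + 1), so L{u(t-3)f(t-3)} = e^(-3s)·s/(s² + 1)

Final answer: e^(-3s)·s/(s² + 1)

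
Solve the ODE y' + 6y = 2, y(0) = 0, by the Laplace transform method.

sY + 6Y = 2/s. Y = 2/(s(s+6)). Partial fractions: Y = 1/3/s - 1/3/(s+6)

Final answer: y(t) = 1/3(1 - e^(-6t))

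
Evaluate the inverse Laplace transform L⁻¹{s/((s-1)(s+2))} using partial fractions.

Using partial fractions, f(t) = (e^t + 2e^(-2t))/3

Final answer: (e^t + 2e^(-2t))/3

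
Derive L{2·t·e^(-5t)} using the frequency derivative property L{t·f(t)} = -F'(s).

L{e^(-5t)} = 1/(s+5). By frequency derivative: L{t·e^(-5t)} = -d/ds[1/(s+5)] = -(-1)/(s+5)² = 1/(s+5)². Then L{2·t·e^(-5t)} = 2·1/(s+5)² = 2/(s+5)²

Final answer: 2/(s+5)²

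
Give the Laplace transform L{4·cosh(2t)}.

L{cosh(ωt)} = s/(s² - ω²), so L{cosh(2t)} = s/(s² - 4). Then L{4·cosh(2t)} = 4·s/(s² - 4) = 4s/(s² - 4)

Final answer: 4s/(s² - 4)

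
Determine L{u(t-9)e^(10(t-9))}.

u(t-a)f(t-a) with f(t)=e^(10t). L{e^(10t)} = 1/(s-10). By time shift: e^(-9s)/(s-10)

Final answer: e^(-9s)/(s-10)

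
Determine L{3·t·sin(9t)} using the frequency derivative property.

L{sin(9t)} = 9/(s² + 81). By L{t·f(t)} = -F'(s): -d/ds[9/(s² + 81)] = -(9)·(-2s)/(s² + 81)² = 18s/(s² + 81)². Then L{3·t·sin(9t)} = 3·18s/(s² + 81)² = 54s/(s² + 81)²

Final answer: 54s/(s² + 81)²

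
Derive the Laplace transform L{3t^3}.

L{3t^3} = 3 · L{t^3} = 3 · 6/s^4 = 18/s^4

Final answer: 18/s^4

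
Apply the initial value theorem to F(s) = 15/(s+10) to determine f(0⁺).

f(0⁺) = lim_{s→∞} s·15/(s+10) = lim_{s→∞} 15s/(s+10) = 15

Final answer: 15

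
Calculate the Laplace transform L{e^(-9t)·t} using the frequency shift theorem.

L{e^(at)·t^n} = n!/(s-a)^(n+1), so L{e^(-9t)·t} = 1/(s+9)^2

Final answer: 1/(s+9)^2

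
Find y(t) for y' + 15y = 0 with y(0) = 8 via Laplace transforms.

L{y'} + 15L{y} = 0. sY - 8 + 15Y = 0. Y(s+15) = 8. Y = 8/(s+15)

Final answer: y(t) = 8e^(-15t)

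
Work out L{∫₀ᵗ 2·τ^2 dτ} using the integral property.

L{∫₀ᵗ f(τ)dτ} = F(s)/s with f(t) = 2t^2. F(s) = 4/s^3, so L{∫₀ᵗ 2·τ^2 dτ} = (4/s^3)/s = 4/s^4. (Check: ∫₀ᵗ 2·τ^2 dτ = 2t^3/3.)

Final answer: 4/s^4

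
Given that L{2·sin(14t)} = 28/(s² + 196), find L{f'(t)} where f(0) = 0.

L{f'(t)} = s·F(s) - f(0) = s·28/(s² + 196) - 0 = 28s/(s² + 196)

Final answer: 28s/(s² + 196)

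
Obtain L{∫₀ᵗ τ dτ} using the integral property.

L{∫₀ᵗ f(τ)dτ} = F(s)/s with f(t) = t. F(s) = 1/s^2, so L{∫₀ᵗ τ dτ} = (1/s^2)/s = 1/s^3. (Check: ∫₀ᵗ τ dτ = t^2/2.)

Final answer: 1/s^3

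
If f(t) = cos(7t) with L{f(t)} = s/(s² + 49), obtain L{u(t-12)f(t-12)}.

Time shift theorem: L{u(t-a)f(t-a)} = e^(-as)F(s). Here a=12, F(s) = s/(s² + 49), so L{u(t-12)f(t-12)} = e^(-12s)·s/(s² + 49)

Final answer: e^(-12s)·s/(s² + 49)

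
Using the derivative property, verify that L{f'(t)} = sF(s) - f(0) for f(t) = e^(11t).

f'(t) = 11e^(11t). Direct: L{f'(t)} = 11/(s-11). Property: s·1/(s-11) - 1 = (s - (s-11))/(s-11) = 11/(s-11). ✓

Final answer: 11/(s-11)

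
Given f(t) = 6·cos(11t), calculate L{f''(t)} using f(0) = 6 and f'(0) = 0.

F(s) = 6s/(s² + 121). L{f''(t)} = s²F(s) - sf(0) - f'(0) = 6s³/(s² + 121) - 6s = (6s³ - 6s(s² + 121))/(s² + 121) = -726s/(s² + 121)

Final answer: -726s/(s² + 121)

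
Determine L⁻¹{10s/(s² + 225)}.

This is the form c·s/(s² + a²) with a = 15, c = 10. L⁻¹ = 10·cos(15t)

Final answer: 10·cos(15t)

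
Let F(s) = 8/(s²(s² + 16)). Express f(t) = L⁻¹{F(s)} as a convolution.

8/(s²(s² + 16)) = (1/s²)·(8/(s² + 16)) = L{t}·L{2·sin(4t)}. So f(t) = t*(2·sin(4t)) = ∫₀ᵗ 2τ·sin(4(t-τ)) dτ

Final answer: ∫₀ᵗ 2τ·sin(4(t-τ)) dτ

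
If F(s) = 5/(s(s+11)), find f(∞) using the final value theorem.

f(∞) = lim_{s→0} s·5/(s(s+11)) = lim_{s→0} 5/(s+11) = 5/11 = 5/11

Final answer: 5/11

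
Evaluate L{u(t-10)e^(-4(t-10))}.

u(t-a)f(t-a) with f(t)=e^(-4t). L{e^(-4t)} = 1/(s+4). By time shift: e^(-10s)/(s+4)

Final answer: e^(-10s)/(s+4)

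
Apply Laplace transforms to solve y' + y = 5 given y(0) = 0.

sY + Y = 5/s. Y = 5/(s(s+1)). Partial fractions: Y = 5/s - 5/(s+1)

Final answer: y(t) = 5(1 - e^(-t))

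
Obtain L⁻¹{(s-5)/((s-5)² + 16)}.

Using frequency shift: L⁻¹{(s-a)/((s-a)² + b²)} = e^(at)cos(bt). Here a=5, b=4

Final answer: e^(5t)·cos(4t)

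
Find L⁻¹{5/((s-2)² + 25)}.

Form: b/((s-a)² + b²) → e^(at)sin(bt). With a=2, b=5

Final answer: e^(2t)·sin(5t)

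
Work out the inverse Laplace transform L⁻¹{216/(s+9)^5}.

L⁻¹{n!/(s-a)^(n+1)} = t^n·e^(at) with n=4, a=-9. So L⁻¹{24/(s+9)^5} = t^4·e^(-9t), and L⁻¹{216/(s+9)^5} = (216/24)·t^4·e^(-9t) = 9·t^4·e^(-9t)

Final answer: 9·t^4·e^(-9t)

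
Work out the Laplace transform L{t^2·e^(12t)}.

L{t^n·e^(at)} = n!/(s-a)^(n+1), so L{t^2·e^(12t)} = 2/(s-12)^3

Final answer: 2/(s-12)^3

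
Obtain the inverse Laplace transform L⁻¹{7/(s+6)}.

L⁻¹{1/(s-a)} = e^(at), so L⁻¹{1/(s+6)} = e^(-6t), and L⁻¹{7/(s+6)} = 7·e^(-6t)

Final answer: 7·e^(-6t)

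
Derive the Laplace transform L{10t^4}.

L{10t^4} = 10 · L{t^4} = 10 · 24/s^5 = 240/s^5

Final answer: 240/s^5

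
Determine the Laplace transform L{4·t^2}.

L{t^n} = n!/s^(n+1), so L{t^2} = 2/s^3. Then L{4·t^2} = 4·2/s^3 = 8/s^3

Final answer: 8/s^3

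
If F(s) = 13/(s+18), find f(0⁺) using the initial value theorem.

f(0⁺) = lim_{s→∞} s·13/(s+18) = lim_{s→∞} 13s/(s+18) = 13

Final answer: 13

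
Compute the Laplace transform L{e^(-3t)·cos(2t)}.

L{e^(at)·cos(ωt)} = (s-a)/((s-a)² + ω²), so L{e^(-3t)·cos(2t)} = (s+3)/((s+3)² + 4)

Final answer: (s+3)/((s+3)² + 4)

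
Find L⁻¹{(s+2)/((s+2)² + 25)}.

Using frequency shift: L⁻¹{(s-a)/((s-a)² + b²)} = e^(at)cos(bt). Here a=-2, b=5

Final answer: e^(-2t)·cos(5t)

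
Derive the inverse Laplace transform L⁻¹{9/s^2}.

L⁻¹{n!/s^(n+1)} = t^n with n=1. So L⁻¹{1/s^2} = t, and L⁻¹{9/s^2} = (9/1)·t = 9·t

Final answer: 9·t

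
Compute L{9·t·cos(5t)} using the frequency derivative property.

L{cos(5t)} = s/(s² + 25). Derivative: d/ds[s/(s² + 25)] = [(s² + 25) - s·2s]/(s² + 25)² = (25 - s²)/(s² + 25)². So L{t·cos(5t)} = -F'(s) = (s² - 25)/(s² + 25)². Then L{9·t·cos(5t)} = 9·(s² - 25)/(s² + 25)²

Final answer: 9·(s² - 25)/(s² + 25)²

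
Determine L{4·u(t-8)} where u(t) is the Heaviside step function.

L{u(t-a)} = e^(-as)/s. Here a=8, so L{u(t-8)} = e^(-8s)/s, and L{4·u(t-8)} = 4·e^(-8s)/s

Final answer: 4·e^(-8s)/s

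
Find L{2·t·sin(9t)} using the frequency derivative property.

L{sin(9t)} = 9/(s² + 81). By L{t·f(t)} = -F'(s): -d/ds[9/(s² + 81)] = -(9)·(-2s)/(s² + 81)² = 18s/(s² + 81)². Then L{2·t·sin(9t)} = 2·18s/(s² + 81)² = 36s/(s² + 81)²

Final answer: 36s/(s² + 81)²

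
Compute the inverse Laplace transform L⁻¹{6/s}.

L⁻¹{c/s} = c, so L⁻¹{6/s} = 6

Final answer: 6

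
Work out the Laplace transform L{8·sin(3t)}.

L{sin(ωt)} = ω/(s² + ω²), so L{sin(3t)} = 3/(s² + 9). Then L{8·sin(3t)} = 8·3/(s² + 9) = 24/(s² + 9)

Final answer: 24/(s² + 9)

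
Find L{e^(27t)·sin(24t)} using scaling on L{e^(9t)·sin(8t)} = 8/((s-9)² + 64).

Scaling with a=3: L{e^(27t)·sin(24t)} = (1/3) · 8/((s/3-9)² + 64). Simplifying: 24/((s-27)² + 576)

Final answer: 24/((s-27)² + 576)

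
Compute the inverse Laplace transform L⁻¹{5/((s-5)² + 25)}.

Using frequency shift, L⁻¹{5/((s-5)² + 25)} = e^(5t)·sin(5t)

Final answer: e^(5t)·sin(5t)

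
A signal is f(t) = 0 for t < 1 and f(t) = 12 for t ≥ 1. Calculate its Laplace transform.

f(t) = 12·u(t-1). L{u(t-1)} = e^(-s)/s, so L{f(t)} = 12·e^(-s)/s

Final answer: 12·e^(-s)/s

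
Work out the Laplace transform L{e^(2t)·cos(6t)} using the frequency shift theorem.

Frequency shift: L{e^(at)f(t)} = F(s-a). L{e^(2t)·cos(6t)} = (s-2)/((s-2)² + 36)

Final answer: (s-2)/((s-2)² + 36)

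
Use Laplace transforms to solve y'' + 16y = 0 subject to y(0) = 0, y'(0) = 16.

L{y''} + 16L{y} = 0. s²Y - 0 - 16 + 16Y = 0. Y(s² + 16) = 16. Y = (16)/(s² + 16). Inverting: y(t) = 4sin(4t)

Final answer: y(t) = 4sin(4t)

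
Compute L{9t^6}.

L{t^n} = n!/s^(n+1). So L{9t^6} = 9·6!/s^7 = 6480/s^7

Final answer: 6480/s^7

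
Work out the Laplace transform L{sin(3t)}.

L{sin(ωt)} = ω/(s² + ω²), so L{sin(3t)} = 3/(s² + 9)

Final answer: 3/(s² + 9)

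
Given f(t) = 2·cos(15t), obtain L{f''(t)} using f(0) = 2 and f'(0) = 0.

F(s) = 2s/(s² + 225). L{f''(t)} = s²F(s) - sf(0) - f'(0) = 2s³/(s² + 225) - 2s = (2s³ - 2s(s² + 225))/(s² + 225) = -450s/(s² + 225)

Final answer: -450s/(s² + 225)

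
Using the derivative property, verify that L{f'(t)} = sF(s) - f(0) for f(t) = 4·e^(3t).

f'(t) = 12e^(3t). Direct: L{f'(t)} = 12/(s-3). Property: s·4/(s-3) - 4 = (4s - 4(s-3))/(s-3) = 12/(s-3). ✓

Final answer: 12/(s-3)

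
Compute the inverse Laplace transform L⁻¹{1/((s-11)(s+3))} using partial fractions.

Decompose: A/(s-11) + B/(s+3). A = 1/14, B = -1/14. f(t) = (e^(11t) - e^(-3t))/14

Final answer: (e^(11t) - e^(-3t))/14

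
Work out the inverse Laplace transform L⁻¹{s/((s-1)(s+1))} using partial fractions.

Using partial fractions, f(t) = (e^t + e^(-t))/2

Final answer: (e^t + e^(-t))/2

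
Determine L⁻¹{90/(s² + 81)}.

This is the form c·a/(s² + a²) with a = 9, c = 10. L⁻¹ = 10·sin(9t)

Final answer: 10·sin(9t)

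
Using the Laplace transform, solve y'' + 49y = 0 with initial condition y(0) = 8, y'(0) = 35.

L{y''} + 49L{y} = 0. s²Y - 8s - 35 + 49Y = 0. Y(s² + 49) = 8s + 35. Y = (8s + 35)/(s² + 49). Inverting: y(t) = 8cos(7t) + 5sin(7t)

Final answer: y(t) = 8cos(7t) + 5sin(7t)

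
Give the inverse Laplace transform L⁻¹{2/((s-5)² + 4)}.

Using frequency shift, L⁻¹{2/((s-5)² + 4)} = e^(5t)·sin(2t)

Final answer: e^(5t)·sin(2t)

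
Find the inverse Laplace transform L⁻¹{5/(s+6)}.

L⁻¹{1/(s-a)} = e^(at), so L⁻¹{1/(s+6)} = e^(-6t), and L⁻¹{5/(s+6)} = 5·e^(-6t)

Final answer: 5·e^(-6t)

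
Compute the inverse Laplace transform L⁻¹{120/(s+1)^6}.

L⁻¹{n!/(s-a)^(n+1)} = t^n·e^(at), so L⁻¹{120/(s+1)^6} = t^5·e^(-t)

Final answer: t^5·e^(-t)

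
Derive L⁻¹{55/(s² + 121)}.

This is the form c·a/(s² + a²) with a = 11, c = 5. L⁻¹ = 5·sin(11t)

Final answer: 5·sin(11t)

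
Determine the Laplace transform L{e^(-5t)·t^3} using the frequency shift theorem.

L{e^(at)·t^n} = n!/(s-a)^(n+1), so L{e^(-5t)·t^3} = 6/(s+5)^4

Final answer: 6/(s+5)^4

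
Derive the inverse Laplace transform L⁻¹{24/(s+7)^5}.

L⁻¹{n!/(s-a)^(n+1)} = t^n·e^(at), so L⁻¹{24/(s+7)^5} = t^4·e^(-7t)

Final answer: t^4·e^(-7t)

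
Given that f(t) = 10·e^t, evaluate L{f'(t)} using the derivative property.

f(0) = 10, F(s) = 10/(s-1). L{f'(t)} = s·F(s) - f(0) = 10s/(s-1) - 10 = (10s - 10(s-1))/(s-1) = 10/(s-1)

Final answer: 10/(s-1)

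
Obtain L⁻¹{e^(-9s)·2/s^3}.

L⁻¹{2/s^3} = t^2. By the time shift theorem, L⁻¹{e^(-as)F(s)} = u(t-a)f(t-a) with a=9, so L⁻¹{e^(-9s)·2/s^3} = u(t-9)·(t-9)^2

Final answer: u(t-9)·(t-9)^2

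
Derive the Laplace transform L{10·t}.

L{t^n} = n!/s^(n+1), so L{t} = 1/s^2. Then L{10·t} = 10·1/s^2 = 10/s^2

Final answer: 10/s^2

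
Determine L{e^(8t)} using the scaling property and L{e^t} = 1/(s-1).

Using L{f(at)} = (1/a)F(s/a) with a=8 and f(t) = e^t: L{e^(8t)} = (1/8) · 1/((s/8)-1) = (1/8) · 8/(s-8) = 1/(s-8)

Final answer: 1/(s-8)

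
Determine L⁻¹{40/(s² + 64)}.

This is the form c·a/(s² + a²) with a = 8, c = 5. L⁻¹ = 5·sin(8t)

Final answer: 5·sin(8t)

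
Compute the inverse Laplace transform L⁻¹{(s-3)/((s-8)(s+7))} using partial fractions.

Using partial fractions, f(t) = (5e^(8t) + 10e^(-7t))/15

Final answer: (5e^(8t) + 10e^(-7t))/15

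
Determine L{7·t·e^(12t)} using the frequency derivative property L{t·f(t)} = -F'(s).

L{e^(12t)} = 1/(s-12). By frequency derivative: L{t·e^(12t)} = -d/ds[1/(s-12)] = -(-1)/(s-12)² = 1/(s-12)². Then L{7·t·e^(12t)} = 7·1/(s-12)² = 7/(s-12)²

Final answer: 7/(s-12)²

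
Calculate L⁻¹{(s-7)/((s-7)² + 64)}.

Using frequency shift: L⁻¹{(s-a)/((s-a)² + b²)} = e^(at)cos(bt). Here a=7, b=8

Final answer: e^(7t)·cos(8t)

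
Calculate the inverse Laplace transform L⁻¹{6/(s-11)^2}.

L⁻¹{n!/(s-a)^(n+1)} = t^n·e^(at) with n=1, a=11. So L⁻¹{1/(s-11)^2} = t·e^(11t), and L⁻¹{6/(s-11)^2} = (6/1)·t·e^(11t) = 6·t·e^(11t)

Final answer: 6·t·e^(11t)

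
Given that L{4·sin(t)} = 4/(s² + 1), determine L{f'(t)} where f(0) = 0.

L{f'(t)} = s·F(s) - f(0) = s·4/(s² + 1) - 0 = 4s/(s² + 1)

Final answer: 4s/(s² + 1)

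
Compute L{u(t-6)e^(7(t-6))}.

u(t-a)f(t-a) with f(t)=e^(7t). L{e^(7t)} = 1/(s-7). By time shift: e^(-6s)/(s-7)

Final answer: e^(-6s)/(s-7)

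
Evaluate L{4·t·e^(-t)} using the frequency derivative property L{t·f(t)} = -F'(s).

L{e^(-t)} = 1/(s+1). By frequency derivative: L{t·e^(-t)} = -d/ds[1/(s+1)] = -(-1)/(s+1)² = 1/(s+1)². Then L{4·t·e^(-t)} = 4·1/(s+1)² = 4/(s+1)²

Final answer: 4/(s+1)²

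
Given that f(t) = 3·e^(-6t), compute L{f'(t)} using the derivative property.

f(0) = 3, F(s) = 3/(s+6). L{f'(t)} = s·F(s) - f(0) = 3s/(s+6) - 3 = (3s - 3(s+6))/(s+6) = -18/(s+6)

Final answer: -18/(s+6)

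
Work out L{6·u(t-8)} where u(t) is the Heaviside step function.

L{u(t-a)} = e^(-as)/s. Here a=8, so L{u(t-8)} = e^(-8s)/s, and L{6·u(t-8)} = 6·e^(-8s)/s

Final answer: 6·e^(-8s)/s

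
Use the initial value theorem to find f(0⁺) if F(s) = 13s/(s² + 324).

f(0⁺) = lim_{s→∞} s·13s/(s² + 324) = lim_{s→∞} 13s²/(s² + 324) = 13

Final answer: 13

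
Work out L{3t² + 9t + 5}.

L{3t² + 9t + 5} = 3·2/s³ + 9/s² + 5/s = 6/s³ + 9/s² + 5/s

Final answer: 6/s³ + 9/s² + 5/s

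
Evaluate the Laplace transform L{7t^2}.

L{7t^2} = 7 · L{t^2} = 7 · 2/s^3 = 14/s^3

Final answer: 14/s^3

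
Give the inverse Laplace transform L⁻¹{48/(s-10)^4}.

L⁻¹{n!/(s-a)^(n+1)} = t^n·e^(at) with n=3, a=10. So L⁻¹{6/(s-10)^4} = t^3·e^(10t), and L⁻¹{48/(s-10)^4} = (48/6)·t^3·e^(10t) = 8·t^3·e^(10t)

Final answer: 8·t^3·e^(10t)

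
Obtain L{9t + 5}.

L{9t + 5} = 9·L{t} + 5·L{1} = 9/s² + 5/s

Final answer: 9/s² + 5/s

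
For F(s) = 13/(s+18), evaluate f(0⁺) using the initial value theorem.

f(0⁺) = lim_{s→∞} s·13/(s+18) = lim_{s→∞} 13s/(s+18) = 13

Final answer: 13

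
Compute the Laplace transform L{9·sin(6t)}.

L{sin(ωt)} = ω/(s² + ω²), so L{sin(6t)} = 6/(s² + 36). Then L{9·sin(6t)} = 9·6/(s² + 36) = 54/(s² + 36)

Final answer: 54/(s² + 36)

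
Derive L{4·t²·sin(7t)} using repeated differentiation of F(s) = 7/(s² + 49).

F(s) = 7/(s² + 49). F'(s) = -14s/(s² + 49)². F''(s) = -14(49 - 3s²)/(s² + 49)³ = (42s² - 686)/(s² + 49)³. So L{t²·sin(7t)} = (-1)² F''(s) = (42s² - 686)/(s² + 49)³. Then L{4·t²·sin(7t)} = 4·(42s² - 686)/(s² + 49)³ = (168s² - 2744)/(s² + 49)³

Final answer: (168s² - 2744)/(s² + 49)³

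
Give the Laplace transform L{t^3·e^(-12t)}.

L{t^n·e^(at)} = n!/(s-a)^(n+1), so L{t^3·e^(-12t)} = 6/(s+12)^4

Final answer: 6/(s+12)^4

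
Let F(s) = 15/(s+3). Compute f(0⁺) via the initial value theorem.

f(0⁺) = lim_{s→∞} s·15/(s+3) = lim_{s→∞} 15s/(s+3) = 15

Final answer: 15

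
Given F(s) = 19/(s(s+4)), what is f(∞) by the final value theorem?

f(∞) = lim_{s→0} s·19/(s(s+4)) = lim_{s→0} 19/(s+4) = 19/4 = 19/4

Final answer: 19/4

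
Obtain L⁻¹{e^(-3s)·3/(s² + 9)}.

L⁻¹{3/(s² + 9)} = sin(3t). By the time shift theorem, L⁻¹{e^(-as)F(s)} = u(t-a)f(t-a) with a=3, so L⁻¹{e^(-3s)·3/(s² + 9)} = u(t-3)·sin(3(t-3))

Final answer: u(t-3)·sin(3(t-3))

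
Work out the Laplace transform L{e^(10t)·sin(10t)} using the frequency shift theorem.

Frequency shift: L{e^(at)f(t)} = F(s-a). L{e^(10t)·sin(10t)} = 10/((s-10)² + 100)

Final answer: 10/((s-10)² + 100)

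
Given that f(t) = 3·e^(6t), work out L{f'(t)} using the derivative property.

f(0) = 3, F(s) = 3/(s-6). L{f'(t)} = s·F(s) - f(0) = 3s/(s-6) - 3 = (3s - 3(s-6))/(s-6) = 18/(s-6)

Final answer: 18/(s-6)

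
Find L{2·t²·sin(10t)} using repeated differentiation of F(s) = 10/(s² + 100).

F(s) = 10/(s² + 100). F'(s) = -20s/(s² + 100)². F''(s) = -20(100 - 3s²)/(s² + 100)³ = (60s² - 2000)/(s² + 100)³. So L{t²·sin(10t)} = (-1)² F''(s) = (60s² - 2000)/(s² + 100)³. Then L{2·t²·sin(10t)} = 2·(60s² - 2000)/(s² + 100)³ = (120s² - 4000)/(s² + 100)³

Final answer: (120s² - 4000)/(s² + 100)³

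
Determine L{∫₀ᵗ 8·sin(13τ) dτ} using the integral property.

L{∫₀ᵗ f(τ)dτ} = F(s)/s with F(s) = 104/(s² + 169), so the result is (104/(s² + 169))/s = 104/(s(s² + 169))

Final answer: 104/(s(s² + 169))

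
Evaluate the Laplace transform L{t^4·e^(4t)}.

L{t^n·e^(at)} = n!/(s-a)^(n+1), so L{t^4·e^(4t)} = 24/(s-4)^5

Final answer: 24/(s-4)^5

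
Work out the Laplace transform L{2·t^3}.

L{t^n} = n!/s^(n+1), so L{t^3} = 6/s^4. Then L{2·t^3} = 2·6/s^4 = 12/s^4

Final answer: 12/s^4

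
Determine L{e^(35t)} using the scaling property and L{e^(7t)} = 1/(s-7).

Using L{f(at)} = (1/a)F(s/a) with a=5 and f(t) = e^(7t): L{e^(35t)} = (1/5) · 1/((s/5)-7) = (1/5) · 5/(s-35) = 1/(s-35)

Final answer: 1/(s-35)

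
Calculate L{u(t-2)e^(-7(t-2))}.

u(t-a)f(t-a) with f(t)=e^(-7t). L{e^(-7t)} = 1/(s+7). By time shift: e^(-2s)/(s+7)

Final answer: e^(-2s)/(s+7)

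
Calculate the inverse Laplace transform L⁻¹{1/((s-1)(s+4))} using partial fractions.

Decompose: A/(s-1) + B/(s+4). A = 1/5, B = -1/5. f(t) = (e^t - e^(-4t))/5

Final answer: (e^t - e^(-4t))/5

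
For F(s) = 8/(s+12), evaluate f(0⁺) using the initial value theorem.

f(0⁺) = lim_{s→∞} s·8/(s+12) = lim_{s→∞} 8s/(s+12) = 8

Final answer: 8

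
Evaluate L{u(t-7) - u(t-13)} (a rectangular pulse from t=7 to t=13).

L{u(t-a)} = e^(-as)/s. L{u(t-7) - u(t-13)} = (e^(-7s) - e^(-13s))/s

Final answer: (e^(-7s) - e^(-13s))/s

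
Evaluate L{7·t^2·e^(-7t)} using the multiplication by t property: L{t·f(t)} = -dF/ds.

Using L{t^n·e^(at)} = n!/(s-a)^(n+1), L{t^2·e^(-7t)} = 2/(s+7)^3, so L{7·t^2·e^(-7t)} = 7·2/(s+7)^3 = 14/(s+7)^3

Final answer: 14/(s+7)^3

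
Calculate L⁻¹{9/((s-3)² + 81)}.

Form: b/((s-a)² + b²) → e^(at)sin(bt). With a=3, b=9

Final answer: e^(3t)·sin(9t)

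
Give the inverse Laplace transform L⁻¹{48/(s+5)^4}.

L⁻¹{n!/(s-a)^(n+1)} = t^n·e^(at) with n=3, a=-5. So L⁻¹{6/(s+5)^4} = t^3·e^(-5t), and L⁻¹{48/(s+5)^4} = (48/6)·t^3·e^(-5t) = 8·t^3·e^(-5t)

Final answer: 8·t^3·e^(-5t)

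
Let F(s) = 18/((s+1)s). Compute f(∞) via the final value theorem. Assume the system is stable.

f(∞) = lim_{s→0} sF(s) = lim_{s→0} 18/(s+1) = 18

Final answer: 18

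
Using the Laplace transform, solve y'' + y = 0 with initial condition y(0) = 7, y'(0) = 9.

L{y''} + 1L{y} = 0. s²Y - 7s - 9 + Y = 0. Y(s² + 1) = 7s + 9. Y = (7s + 9)/(s² + 1). Inverting: y(t) = 7cos(t) + 9sin(t)

Final answer: y(t) = 7cos(t) + 9sin(t)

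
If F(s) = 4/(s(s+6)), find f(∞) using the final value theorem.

f(∞) = lim_{s→0} s·4/(s(s+6)) = lim_{s→0} 4/(s+6) = 4/6 = 2/3

Final answer: 2/3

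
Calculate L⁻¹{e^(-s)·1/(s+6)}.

L⁻¹{1/(s+6)} = e^(-6t). By the time shift theorem, L⁻¹{e^(-as)F(s)} = u(t-a)f(t-a) with a=1, so L⁻¹{e^(-s)·1/(s+6)} = u(t-1)·e^(-6(t-1))

Final answer: u(t-1)·e^(-6(t-1))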